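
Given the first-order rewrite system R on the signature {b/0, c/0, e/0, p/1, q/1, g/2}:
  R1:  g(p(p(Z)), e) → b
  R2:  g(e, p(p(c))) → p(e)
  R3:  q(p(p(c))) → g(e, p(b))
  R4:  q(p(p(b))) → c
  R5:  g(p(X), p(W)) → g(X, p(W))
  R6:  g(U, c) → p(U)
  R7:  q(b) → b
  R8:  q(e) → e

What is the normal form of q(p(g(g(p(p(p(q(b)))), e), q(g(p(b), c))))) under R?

1. q(p(g(g(p(p(p(q(b)))), e), q(g(p(b), c)))))  →  q(p(g(b, q(g(p(b), c)))))   [R1 at 1.1.1]
2. q(p(g(b, q(g(p(b), c)))))  →  q(p(g(b, q(p(p(b))))))   [R6 at 1.1.2.1]
3. q(p(g(b, q(p(p(b))))))  →  q(p(g(b, c)))   [R4 at 1.1.2]
4. q(p(g(b, c)))  →  q(p(p(b)))   [R6 at 1.1]
5. q(p(p(b)))  →  c   [R4 at ε]

c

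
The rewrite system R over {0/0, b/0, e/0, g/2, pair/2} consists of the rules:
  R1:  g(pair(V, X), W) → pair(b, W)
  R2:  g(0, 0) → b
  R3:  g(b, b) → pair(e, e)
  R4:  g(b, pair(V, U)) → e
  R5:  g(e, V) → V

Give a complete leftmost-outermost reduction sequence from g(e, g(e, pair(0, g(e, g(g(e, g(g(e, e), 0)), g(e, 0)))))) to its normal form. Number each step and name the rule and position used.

pair(0, b)

1. g(e, g(e, pair(0, g(e, g(g(e, g(g(e, e), 0)), g(e, 0))))))  →  g(e, pair(0, g(e, g(g(e, g(g(e, e), 0)), g(e, 0)))))   [R5 at ε]
2. g(e, pair(0, g(e, g(g(e, g(g(e, e), 0)), g(e, 0)))))  →  pair(0, g(e, g(g(e, g(g(e, e), 0)), g(e, 0))))   [R5 at ε]
3. pair(0, g(e, g(g(e, g(g(e, e), 0)), g(e, 0))))  →  pair(0, g(g(e, g(g(e, e), 0)), g(e, 0)))   [R5 at 2]
4. pair(0, g(g(e, g(g(e, e), 0)), g(e, 0)))  →  pair(0, g(g(g(e, e), 0), g(e, 0)))   [R5 at 2.1]
5. pair(0, g(g(g(e, e), 0), g(e, 0)))  →  pair(0, g(g(e, 0), g(e, 0)))   [R5 at 2.1.1]
6. pair(0, g(g(e, 0), g(e, 0)))  →  pair(0, g(0, g(e, 0)))   [R5 at 2.1]
7. pair(0, g(0, g(e, 0)))  →  pair(0, g(0, 0))   [R5 at 2.2]
8. pair(0, g(0, 0))  →  pair(0, b)   [R2 at 2]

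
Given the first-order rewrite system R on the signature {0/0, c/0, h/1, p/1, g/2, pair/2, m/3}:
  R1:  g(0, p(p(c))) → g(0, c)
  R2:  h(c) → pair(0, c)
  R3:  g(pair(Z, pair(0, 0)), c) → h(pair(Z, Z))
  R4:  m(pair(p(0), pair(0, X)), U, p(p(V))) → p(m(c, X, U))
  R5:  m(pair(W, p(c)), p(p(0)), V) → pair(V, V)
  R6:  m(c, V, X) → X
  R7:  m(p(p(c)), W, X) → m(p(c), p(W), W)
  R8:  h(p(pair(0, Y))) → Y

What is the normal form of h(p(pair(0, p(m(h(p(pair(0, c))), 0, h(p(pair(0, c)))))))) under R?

1. h(p(pair(0, p(m(h(p(pair(0, c))), 0, h(p(pair(0, c))))))))  →  p(m(h(p(pair(0, c))), 0, h(p(pair(0, c)))))   [R8 at ε]
2. p(m(h(p(pair(0, c))), 0, h(p(pair(0, c)))))  →  p(m(c, 0, h(p(pair(0, c)))))   [R8 at 1.1]
3. p(m(c, 0, h(p(pair(0, c)))))  →  p(h(p(pair(0, c))))   [R6 at 1]
4. p(h(p(pair(0, c))))  →  p(c)   [R8 at 1]

p(c)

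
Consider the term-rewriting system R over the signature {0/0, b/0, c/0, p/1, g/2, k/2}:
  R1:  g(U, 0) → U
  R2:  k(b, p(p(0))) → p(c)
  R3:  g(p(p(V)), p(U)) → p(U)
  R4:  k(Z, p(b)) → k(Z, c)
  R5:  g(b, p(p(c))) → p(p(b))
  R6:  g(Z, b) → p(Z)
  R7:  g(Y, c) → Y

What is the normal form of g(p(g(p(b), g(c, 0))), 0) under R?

p(p(b))

1. g(p(g(p(b), g(c, 0))), 0)  →  p(g(p(b), g(c, 0)))   [R1 at ε]
2. p(g(p(b), g(c, 0)))  →  p(g(p(b), c))   [R1 at 1.2]
3. p(g(p(b), c))  →  p(p(b))   [R7 at 1]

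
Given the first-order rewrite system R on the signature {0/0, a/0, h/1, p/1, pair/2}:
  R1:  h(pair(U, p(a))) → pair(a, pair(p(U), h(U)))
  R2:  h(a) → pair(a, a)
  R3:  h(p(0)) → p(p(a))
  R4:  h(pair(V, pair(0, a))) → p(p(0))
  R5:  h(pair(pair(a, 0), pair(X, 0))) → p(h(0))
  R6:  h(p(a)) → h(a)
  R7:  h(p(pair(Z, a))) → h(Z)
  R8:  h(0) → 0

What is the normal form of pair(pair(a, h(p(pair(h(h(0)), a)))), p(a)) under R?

1. pair(pair(a, h(p(pair(h(h(0)), a)))), p(a))  →  pair(pair(a, h(h(h(0)))), p(a))   [R7 at 1.2]
2. pair(pair(a, h(h(h(0)))), p(a))  →  pair(pair(a, h(h(0))), p(a))   [R8 at 1.2.1.1]
3. pair(pair(a, h(h(0))), p(a))  →  pair(pair(a, h(0)), p(a))   [R8 at 1.2.1]
4. pair(pair(a, h(0)), p(a))  →  pair(pair(a, 0), p(a))   [R8 at 1.2]

pair(pair(a, 0), p(a))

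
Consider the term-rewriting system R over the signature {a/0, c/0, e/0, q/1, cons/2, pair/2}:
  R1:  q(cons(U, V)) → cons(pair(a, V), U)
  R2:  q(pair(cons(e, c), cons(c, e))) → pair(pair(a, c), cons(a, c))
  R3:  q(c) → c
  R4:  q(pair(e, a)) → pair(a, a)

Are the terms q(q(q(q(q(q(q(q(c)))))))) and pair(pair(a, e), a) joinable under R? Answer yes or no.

Reduce t₁ = q(q(q(q(q(q(q(q(c)))))))):
1. q(q(q(q(q(q(q(q(c))))))))  →  q(q(q(q(q(q(q(c)))))))   [R3 at 1.1.1.1.1.1.1]
2. q(q(q(q(q(q(q(c)))))))  →  q(q(q(q(q(q(c))))))   [R3 at 1.1.1.1.1.1]
3. q(q(q(q(q(q(c))))))  →  q(q(q(q(q(c)))))   [R3 at 1.1.1.1.1]
4. q(q(q(q(q(c)))))  →  q(q(q(q(c))))   [R3 at 1.1.1.1]
5. q(q(q(q(c))))  →  q(q(q(c)))   [R3 at 1.1.1]
6. q(q(q(c)))  →  q(q(c))   [R3 at 1.1]
7. q(q(c))  →  q(c)   [R3 at 1]
8. q(c)  →  c   [R3 at ε]

Reduce t₂ = pair(pair(a, e), a):

no — NF(t₁) = c, NF(t₂) = pair(pair(a, e), a)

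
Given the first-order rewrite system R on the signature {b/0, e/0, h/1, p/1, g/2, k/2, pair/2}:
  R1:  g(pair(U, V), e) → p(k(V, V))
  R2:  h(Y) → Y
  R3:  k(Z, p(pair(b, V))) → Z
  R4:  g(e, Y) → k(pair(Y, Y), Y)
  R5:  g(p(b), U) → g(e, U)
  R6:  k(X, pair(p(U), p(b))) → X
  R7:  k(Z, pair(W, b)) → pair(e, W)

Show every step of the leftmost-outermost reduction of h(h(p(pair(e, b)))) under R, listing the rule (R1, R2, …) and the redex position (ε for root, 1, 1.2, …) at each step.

1. h(h(p(pair(e, b))))  →  h(p(pair(e, b)))   [R2 at ε]
2. h(p(pair(e, b)))  →  p(pair(e, b))   [R2 at ε]

p(pair(e, b))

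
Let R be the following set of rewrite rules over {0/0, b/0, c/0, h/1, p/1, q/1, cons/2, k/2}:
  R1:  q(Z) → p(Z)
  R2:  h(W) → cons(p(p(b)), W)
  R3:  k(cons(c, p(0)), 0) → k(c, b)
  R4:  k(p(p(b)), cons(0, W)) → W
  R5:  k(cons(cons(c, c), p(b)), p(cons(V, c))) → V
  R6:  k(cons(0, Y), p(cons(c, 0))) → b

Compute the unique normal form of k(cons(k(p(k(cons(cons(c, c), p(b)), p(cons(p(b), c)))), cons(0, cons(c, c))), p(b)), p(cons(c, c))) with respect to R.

1. k(cons(k(p(k(cons(cons(c, c), p(b)), p(cons(p(b), c)))), cons(0, cons(c, c))), p(b)), p(cons(c, c)))  →  k(cons(k(p(p(b)), cons(0, cons(c, c))), p(b)), p(cons(c, c)))   [R5 at 1.1.1.1]
2. k(cons(k(p(p(b)), cons(0, cons(c, c))), p(b)), p(cons(c, c)))  →  k(cons(cons(c, c), p(b)), p(cons(c, c)))   [R4 at 1.1]
3. k(cons(cons(c, c), p(b)), p(cons(c, c)))  →  c   [R5 at ε]

c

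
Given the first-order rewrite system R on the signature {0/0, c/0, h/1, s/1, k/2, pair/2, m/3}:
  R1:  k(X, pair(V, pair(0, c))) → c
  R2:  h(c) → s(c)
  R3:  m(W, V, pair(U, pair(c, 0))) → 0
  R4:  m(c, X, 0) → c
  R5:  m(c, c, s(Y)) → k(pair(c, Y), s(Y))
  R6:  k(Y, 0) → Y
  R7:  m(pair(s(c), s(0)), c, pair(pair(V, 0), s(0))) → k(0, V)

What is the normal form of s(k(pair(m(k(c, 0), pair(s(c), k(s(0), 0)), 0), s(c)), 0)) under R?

1. s(k(pair(m(k(c, 0), pair(s(c), k(s(0), 0)), 0), s(c)), 0))  →  s(pair(m(k(c, 0), pair(s(c), k(s(0), 0)), 0), s(c)))   [R6 at 1]
2. s(pair(m(k(c, 0), pair(s(c), k(s(0), 0)), 0), s(c)))  →  s(pair(m(c, pair(s(c), k(s(0), 0)), 0), s(c)))   [R6 at 1.1.1]
3. s(pair(m(c, pair(s(c), k(s(0), 0)), 0), s(c)))  →  s(pair(c, s(c)))   [R4 at 1.1]

s(pair(c, s(c)))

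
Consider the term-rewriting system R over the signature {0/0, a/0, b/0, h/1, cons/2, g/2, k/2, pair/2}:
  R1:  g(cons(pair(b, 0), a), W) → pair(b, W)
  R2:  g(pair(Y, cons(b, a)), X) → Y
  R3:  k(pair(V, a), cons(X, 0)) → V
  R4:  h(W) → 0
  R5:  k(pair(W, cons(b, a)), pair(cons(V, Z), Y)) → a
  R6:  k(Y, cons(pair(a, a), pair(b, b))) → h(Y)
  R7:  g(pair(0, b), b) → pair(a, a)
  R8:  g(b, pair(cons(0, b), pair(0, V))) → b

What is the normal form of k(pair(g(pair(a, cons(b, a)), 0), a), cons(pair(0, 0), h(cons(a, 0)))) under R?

a

1. k(pair(g(pair(a, cons(b, a)), 0), a), cons(pair(0, 0), h(cons(a, 0))))  →  k(pair(a, a), cons(pair(0, 0), h(cons(a, 0))))   [R2 at 1.1]
2. k(pair(a, a), cons(pair(0, 0), h(cons(a, 0))))  →  k(pair(a, a), cons(pair(0, 0), 0))   [R4 at 2.2]
3. k(pair(a, a), cons(pair(0, 0), 0))  →  a   [R3 at ε]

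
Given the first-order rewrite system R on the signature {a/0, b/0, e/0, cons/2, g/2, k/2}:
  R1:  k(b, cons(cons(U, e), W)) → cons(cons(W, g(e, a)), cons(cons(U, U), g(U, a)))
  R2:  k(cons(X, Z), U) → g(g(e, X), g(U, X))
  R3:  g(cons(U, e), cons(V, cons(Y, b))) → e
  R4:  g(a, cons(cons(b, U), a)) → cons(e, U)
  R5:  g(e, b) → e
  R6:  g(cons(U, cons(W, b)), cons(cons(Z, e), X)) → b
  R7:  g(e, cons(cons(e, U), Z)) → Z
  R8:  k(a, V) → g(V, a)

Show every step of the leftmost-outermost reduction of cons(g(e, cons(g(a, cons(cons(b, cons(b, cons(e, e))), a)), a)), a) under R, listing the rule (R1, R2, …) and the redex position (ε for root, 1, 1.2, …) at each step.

1. cons(g(e, cons(g(a, cons(cons(b, cons(b, cons(e, e))), a)), a)), a)  →  cons(g(e, cons(cons(e, cons(b, cons(e, e))), a)), a)   [R4 at 1.2.1]
2. cons(g(e, cons(cons(e, cons(b, cons(e, e))), a)), a)  →  cons(a, a)   [R7 at 1]

cons(a, a)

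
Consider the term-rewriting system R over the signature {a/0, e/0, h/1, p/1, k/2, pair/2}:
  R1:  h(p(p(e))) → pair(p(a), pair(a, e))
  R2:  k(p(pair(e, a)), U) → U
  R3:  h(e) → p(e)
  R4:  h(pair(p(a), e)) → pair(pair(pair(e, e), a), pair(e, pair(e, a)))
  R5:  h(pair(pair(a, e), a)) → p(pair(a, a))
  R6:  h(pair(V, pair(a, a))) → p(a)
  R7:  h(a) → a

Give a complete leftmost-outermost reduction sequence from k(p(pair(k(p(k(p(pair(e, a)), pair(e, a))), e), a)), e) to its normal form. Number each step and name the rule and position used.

1. k(p(pair(k(p(k(p(pair(e, a)), pair(e, a))), e), a)), e)  →  k(p(pair(k(p(pair(e, a)), e), a)), e)   [R2 at 1.1.1.1.1]
2. k(p(pair(k(p(pair(e, a)), e), a)), e)  →  k(p(pair(e, a)), e)   [R2 at 1.1.1]
3. k(p(pair(e, a)), e)  →  e   [R2 at ε]

e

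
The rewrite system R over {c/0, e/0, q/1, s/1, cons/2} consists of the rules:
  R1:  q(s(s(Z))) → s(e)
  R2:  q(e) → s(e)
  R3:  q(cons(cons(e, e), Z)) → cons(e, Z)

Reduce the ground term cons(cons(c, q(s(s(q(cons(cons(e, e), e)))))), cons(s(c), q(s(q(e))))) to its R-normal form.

cons(cons(c, s(e)), cons(s(c), s(e)))

1. cons(cons(c, q(s(s(q(cons(cons(e, e), e)))))), cons(s(c), q(s(q(e)))))  →  cons(cons(c, s(e)), cons(s(c), q(s(q(e)))))   [R1 at 1.2]
2. cons(cons(c, s(e)), cons(s(c), q(s(q(e)))))  →  cons(cons(c, s(e)), cons(s(c), q(s(s(e)))))   [R2 at 2.2.1.1]
3. cons(cons(c, s(e)), cons(s(c), q(s(s(e)))))  →  cons(cons(c, s(e)), cons(s(c), s(e)))   [R1 at 2.2]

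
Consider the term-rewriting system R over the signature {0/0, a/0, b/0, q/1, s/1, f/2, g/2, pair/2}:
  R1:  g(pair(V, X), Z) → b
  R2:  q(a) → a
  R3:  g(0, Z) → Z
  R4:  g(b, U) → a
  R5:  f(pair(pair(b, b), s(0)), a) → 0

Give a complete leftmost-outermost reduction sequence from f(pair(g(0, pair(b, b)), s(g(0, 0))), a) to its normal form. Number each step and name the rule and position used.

0

1. f(pair(g(0, pair(b, b)), s(g(0, 0))), a)  →  f(pair(pair(b, b), s(g(0, 0))), a)   [R3 at 1.1]
2. f(pair(pair(b, b), s(g(0, 0))), a)  →  f(pair(pair(b, b), s(0)), a)   [R3 at 1.2.1]
3. f(pair(pair(b, b), s(0)), a)  →  0   [R5 at ε]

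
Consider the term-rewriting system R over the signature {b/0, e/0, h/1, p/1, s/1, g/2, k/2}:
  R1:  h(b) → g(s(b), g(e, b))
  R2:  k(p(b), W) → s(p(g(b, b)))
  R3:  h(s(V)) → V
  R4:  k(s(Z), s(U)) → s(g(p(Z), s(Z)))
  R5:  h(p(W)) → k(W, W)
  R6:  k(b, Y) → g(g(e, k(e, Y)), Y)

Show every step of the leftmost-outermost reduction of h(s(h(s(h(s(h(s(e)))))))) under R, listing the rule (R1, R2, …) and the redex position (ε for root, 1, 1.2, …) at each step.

e

1. h(s(h(s(h(s(h(s(e))))))))  →  h(s(h(s(h(s(e))))))   [R3 at ε]
2. h(s(h(s(h(s(e))))))  →  h(s(h(s(e))))   [R3 at ε]
3. h(s(h(s(e))))  →  h(s(e))   [R3 at ε]
4. h(s(e))  →  e   [R3 at ε]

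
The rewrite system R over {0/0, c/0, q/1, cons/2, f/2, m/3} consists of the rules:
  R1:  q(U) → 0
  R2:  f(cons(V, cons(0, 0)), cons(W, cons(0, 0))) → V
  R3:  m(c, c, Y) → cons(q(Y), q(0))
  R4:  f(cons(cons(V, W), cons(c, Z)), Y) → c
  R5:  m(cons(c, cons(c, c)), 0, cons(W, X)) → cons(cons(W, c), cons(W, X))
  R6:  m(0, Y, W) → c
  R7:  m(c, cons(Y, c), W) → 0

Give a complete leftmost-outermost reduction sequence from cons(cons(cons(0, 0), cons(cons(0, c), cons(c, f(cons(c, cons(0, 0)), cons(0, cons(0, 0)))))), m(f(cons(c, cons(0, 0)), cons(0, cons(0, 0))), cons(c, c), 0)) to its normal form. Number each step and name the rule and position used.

cons(cons(cons(0, 0), cons(cons(0, c), cons(c, c))), 0)

1. cons(cons(cons(0, 0), cons(cons(0, c), cons(c, f(cons(c, cons(0, 0)), cons(0, cons(0, 0)))))), m(f(cons(c, cons(0, 0)), cons(0, cons(0, 0))), cons(c, c), 0))  →  cons(cons(cons(0, 0), cons(cons(0, c), cons(c, c))), m(f(cons(c, cons(0, 0)), cons(0, cons(0, 0))), cons(c, c), 0))   [R2 at 1.2.2.2]
2. cons(cons(cons(0, 0), cons(cons(0, c), cons(c, c))), m(f(cons(c, cons(0, 0)), cons(0, cons(0, 0))), cons(c, c), 0))  →  cons(cons(cons(0, 0), cons(cons(0, c), cons(c, c))), m(c, cons(c, c), 0))   [R2 at 2.1]
3. cons(cons(cons(0, 0), cons(cons(0, c), cons(c, c))), m(c, cons(c, c), 0))  →  cons(cons(cons(0, 0), cons(cons(0, c), cons(c, c))), 0)   [R7 at 2]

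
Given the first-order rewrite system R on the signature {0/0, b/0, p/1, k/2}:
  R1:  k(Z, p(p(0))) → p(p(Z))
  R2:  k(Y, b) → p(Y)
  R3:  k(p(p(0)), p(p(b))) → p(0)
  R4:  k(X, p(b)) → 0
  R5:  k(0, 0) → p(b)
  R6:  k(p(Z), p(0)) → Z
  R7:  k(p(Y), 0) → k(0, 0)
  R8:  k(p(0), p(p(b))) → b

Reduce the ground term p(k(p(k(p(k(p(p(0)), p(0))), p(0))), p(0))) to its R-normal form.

1. p(k(p(k(p(k(p(p(0)), p(0))), p(0))), p(0)))  →  p(k(p(k(p(p(0)), p(0))), p(0)))   [R6 at 1]
2. p(k(p(k(p(p(0)), p(0))), p(0)))  →  p(k(p(p(0)), p(0)))   [R6 at 1]
3. p(k(p(p(0)), p(0)))  →  p(p(0))   [R6 at 1]

p(p(0))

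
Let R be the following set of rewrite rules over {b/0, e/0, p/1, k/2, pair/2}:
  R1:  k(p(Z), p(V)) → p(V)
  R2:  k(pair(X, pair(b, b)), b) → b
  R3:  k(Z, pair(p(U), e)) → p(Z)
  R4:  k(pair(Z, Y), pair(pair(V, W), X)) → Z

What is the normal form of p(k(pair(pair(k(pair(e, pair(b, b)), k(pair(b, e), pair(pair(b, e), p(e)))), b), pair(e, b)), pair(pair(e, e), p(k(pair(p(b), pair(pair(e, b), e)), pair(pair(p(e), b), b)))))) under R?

p(pair(b, b))

1. p(k(pair(pair(k(pair(e, pair(b, b)), k(pair(b, e), pair(pair(b, e), p(e)))), b), pair(e, b)), pair(pair(e, e), p(k(pair(p(b), pair(pair(e, b), e)), pair(pair(p(e), b), b))))))  →  p(pair(k(pair(e, pair(b, b)), k(pair(b, e), pair(pair(b, e), p(e)))), b))   [R4 at 1]
2. p(pair(k(pair(e, pair(b, b)), k(pair(b, e), pair(pair(b, e), p(e)))), b))  →  p(pair(k(pair(e, pair(b, b)), b), b))   [R4 at 1.1.2]
3. p(pair(k(pair(e, pair(b, b)), b), b))  →  p(pair(b, b))   [R2 at 1.1]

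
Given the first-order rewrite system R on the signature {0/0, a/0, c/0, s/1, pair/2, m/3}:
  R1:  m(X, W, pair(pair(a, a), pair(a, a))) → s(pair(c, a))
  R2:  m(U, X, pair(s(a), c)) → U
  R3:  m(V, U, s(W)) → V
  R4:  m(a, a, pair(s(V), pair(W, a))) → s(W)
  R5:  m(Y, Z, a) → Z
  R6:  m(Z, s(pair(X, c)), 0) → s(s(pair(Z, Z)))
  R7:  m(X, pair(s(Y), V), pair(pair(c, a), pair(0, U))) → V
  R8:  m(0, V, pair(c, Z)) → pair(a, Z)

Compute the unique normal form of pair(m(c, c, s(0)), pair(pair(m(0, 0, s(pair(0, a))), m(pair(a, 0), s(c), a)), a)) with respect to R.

pair(c, pair(pair(0, s(c)), a))

1. pair(m(c, c, s(0)), pair(pair(m(0, 0, s(pair(0, a))), m(pair(a, 0), s(c), a)), a))  →  pair(c, pair(pair(m(0, 0, s(pair(0, a))), m(pair(a, 0), s(c), a)), a))   [R3 at 1]
2. pair(c, pair(pair(m(0, 0, s(pair(0, a))), m(pair(a, 0), s(c), a)), a))  →  pair(c, pair(pair(0, m(pair(a, 0), s(c), a)), a))   [R3 at 2.1.1]
3. pair(c, pair(pair(0, m(pair(a, 0), s(c), a)), a))  →  pair(c, pair(pair(0, s(c)), a))   [R5 at 2.1.2]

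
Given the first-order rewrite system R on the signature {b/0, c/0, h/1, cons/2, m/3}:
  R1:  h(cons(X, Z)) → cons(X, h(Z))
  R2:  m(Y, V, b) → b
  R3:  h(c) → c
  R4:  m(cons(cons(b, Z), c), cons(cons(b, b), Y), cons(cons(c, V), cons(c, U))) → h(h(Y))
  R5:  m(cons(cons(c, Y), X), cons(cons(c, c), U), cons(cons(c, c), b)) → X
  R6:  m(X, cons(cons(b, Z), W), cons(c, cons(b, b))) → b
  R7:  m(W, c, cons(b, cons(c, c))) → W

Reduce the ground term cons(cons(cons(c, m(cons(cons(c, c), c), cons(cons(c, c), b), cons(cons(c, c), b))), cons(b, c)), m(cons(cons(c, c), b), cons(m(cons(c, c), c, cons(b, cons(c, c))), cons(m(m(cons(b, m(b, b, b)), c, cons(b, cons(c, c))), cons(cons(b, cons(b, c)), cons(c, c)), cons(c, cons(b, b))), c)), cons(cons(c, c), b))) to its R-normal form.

1. cons(cons(cons(c, m(cons(cons(c, c), c), cons(cons(c, c), b), cons(cons(c, c), b))), cons(b, c)), m(cons(cons(c, c), b), cons(m(cons(c, c), c, cons(b, cons(c, c))), cons(m(m(cons(b, m(b, b, b)), c, cons(b, cons(c, c))), cons(cons(b, cons(b, c)), cons(c, c)), cons(c, cons(b, b))), c)), cons(cons(c, c), b)))  →  cons(cons(cons(c, c), cons(b, c)), m(cons(cons(c, c), b), cons(m(cons(c, c), c, cons(b, cons(c, c))), cons(m(m(cons(b, m(b, b, b)), c, cons(b, cons(c, c))), cons(cons(b, cons(b, c)), cons(c, c)), cons(c, cons(b, b))), c)), cons(cons(c, c), b)))   [R5 at 1.1.2]
2. cons(cons(cons(c, c), cons(b, c)), m(cons(cons(c, c), b), cons(m(cons(c, c), c, cons(b, cons(c, c))), cons(m(m(cons(b, m(b, b, b)), c, cons(b, cons(c, c))), cons(cons(b, cons(b, c)), cons(c, c)), cons(c, cons(b, b))), c)), cons(cons(c, c), b)))  →  cons(cons(cons(c, c), cons(b, c)), m(cons(cons(c, c), b), cons(cons(c, c), cons(m(m(cons(b, m(b, b, b)), c, cons(b, cons(c, c))), cons(cons(b, cons(b, c)), cons(c, c)), cons(c, cons(b, b))), c)), cons(cons(c, c), b)))   [R7 at 2.2.1]
3. cons(cons(cons(c, c), cons(b, c)), m(cons(cons(c, c), b), cons(cons(c, c), cons(m(m(cons(b, m(b, b, b)), c, cons(b, cons(c, c))), cons(cons(b, cons(b, c)), cons(c, c)), cons(c, cons(b, b))), c)), cons(cons(c, c), b)))  →  cons(cons(cons(c, c), cons(b, c)), b)   [R5 at 2]

cons(cons(cons(c, c), cons(b, c)), b)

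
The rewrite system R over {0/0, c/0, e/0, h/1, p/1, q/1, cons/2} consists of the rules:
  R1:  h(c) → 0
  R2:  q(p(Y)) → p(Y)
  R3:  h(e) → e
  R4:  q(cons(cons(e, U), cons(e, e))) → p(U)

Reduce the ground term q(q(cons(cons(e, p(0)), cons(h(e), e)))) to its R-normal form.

1. q(q(cons(cons(e, p(0)), cons(h(e), e))))  →  q(q(cons(cons(e, p(0)), cons(e, e))))   [R3 at 1.1.2.1]
2. q(q(cons(cons(e, p(0)), cons(e, e))))  →  q(p(p(0)))   [R4 at 1]
3. q(p(p(0)))  →  p(p(0))   [R2 at ε]

p(p(0))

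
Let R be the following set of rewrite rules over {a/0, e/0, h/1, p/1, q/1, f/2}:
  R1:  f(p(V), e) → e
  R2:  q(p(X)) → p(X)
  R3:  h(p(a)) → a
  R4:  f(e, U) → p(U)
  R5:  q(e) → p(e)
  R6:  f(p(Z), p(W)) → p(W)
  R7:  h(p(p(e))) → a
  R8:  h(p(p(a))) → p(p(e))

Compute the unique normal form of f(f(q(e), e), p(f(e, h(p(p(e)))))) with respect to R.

p(p(p(a)))

1. f(f(q(e), e), p(f(e, h(p(p(e))))))  →  f(f(p(e), e), p(f(e, h(p(p(e))))))   [R5 at 1.1]
2. f(f(p(e), e), p(f(e, h(p(p(e))))))  →  f(e, p(f(e, h(p(p(e))))))   [R1 at 1]
3. f(e, p(f(e, h(p(p(e))))))  →  p(p(f(e, h(p(p(e))))))   [R4 at ε]
4. p(p(f(e, h(p(p(e))))))  →  p(p(p(h(p(p(e))))))   [R4 at 1.1]
5. p(p(p(h(p(p(e))))))  →  p(p(p(a)))   [R7 at 1.1.1]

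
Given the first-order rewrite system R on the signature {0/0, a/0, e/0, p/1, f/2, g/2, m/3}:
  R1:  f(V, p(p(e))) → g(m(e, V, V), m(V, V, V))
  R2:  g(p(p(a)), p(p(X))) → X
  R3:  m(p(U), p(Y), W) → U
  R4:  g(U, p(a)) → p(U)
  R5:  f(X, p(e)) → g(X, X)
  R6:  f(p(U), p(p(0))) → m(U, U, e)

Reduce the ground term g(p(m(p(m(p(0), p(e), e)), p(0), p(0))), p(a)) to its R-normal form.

1. g(p(m(p(m(p(0), p(e), e)), p(0), p(0))), p(a))  →  p(p(m(p(m(p(0), p(e), e)), p(0), p(0))))   [R4 at ε]
2. p(p(m(p(m(p(0), p(e), e)), p(0), p(0))))  →  p(p(m(p(0), p(e), e)))   [R3 at 1.1]
3. p(p(m(p(0), p(e), e)))  →  p(p(0))   [R3 at 1.1]

p(p(0))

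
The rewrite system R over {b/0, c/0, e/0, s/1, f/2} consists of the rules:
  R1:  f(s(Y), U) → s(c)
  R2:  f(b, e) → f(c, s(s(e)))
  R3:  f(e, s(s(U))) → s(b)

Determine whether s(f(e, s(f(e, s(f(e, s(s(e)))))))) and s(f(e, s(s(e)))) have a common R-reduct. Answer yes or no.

yes — NF(t₁) = s(s(b)), NF(t₂) = s(s(b))

Reduce t₁ = s(f(e, s(f(e, s(f(e, s(s(e)))))))):
1. s(f(e, s(f(e, s(f(e, s(s(e))))))))  →  s(f(e, s(f(e, s(s(b))))))   [R3 at 1.2.1.2.1]
2. s(f(e, s(f(e, s(s(b))))))  →  s(f(e, s(s(b))))   [R3 at 1.2.1]
3. s(f(e, s(s(b))))  →  s(s(b))   [R3 at 1]

Reduce t₂ = s(f(e, s(s(e)))):
1. s(f(e, s(s(e))))  →  s(s(b))   [R3 at 1]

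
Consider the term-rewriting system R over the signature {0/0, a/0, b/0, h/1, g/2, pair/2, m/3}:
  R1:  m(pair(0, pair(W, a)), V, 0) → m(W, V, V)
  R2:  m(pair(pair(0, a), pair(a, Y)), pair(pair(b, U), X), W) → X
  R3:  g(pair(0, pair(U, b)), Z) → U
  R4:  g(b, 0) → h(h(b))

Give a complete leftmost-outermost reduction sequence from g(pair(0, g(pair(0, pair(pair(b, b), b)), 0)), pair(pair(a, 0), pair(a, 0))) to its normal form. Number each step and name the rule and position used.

1. g(pair(0, g(pair(0, pair(pair(b, b), b)), 0)), pair(pair(a, 0), pair(a, 0)))  →  g(pair(0, pair(b, b)), pair(pair(a, 0), pair(a, 0)))   [R3 at 1.2]
2. g(pair(0, pair(b, b)), pair(pair(a, 0), pair(a, 0)))  →  b   [R3 at ε]

b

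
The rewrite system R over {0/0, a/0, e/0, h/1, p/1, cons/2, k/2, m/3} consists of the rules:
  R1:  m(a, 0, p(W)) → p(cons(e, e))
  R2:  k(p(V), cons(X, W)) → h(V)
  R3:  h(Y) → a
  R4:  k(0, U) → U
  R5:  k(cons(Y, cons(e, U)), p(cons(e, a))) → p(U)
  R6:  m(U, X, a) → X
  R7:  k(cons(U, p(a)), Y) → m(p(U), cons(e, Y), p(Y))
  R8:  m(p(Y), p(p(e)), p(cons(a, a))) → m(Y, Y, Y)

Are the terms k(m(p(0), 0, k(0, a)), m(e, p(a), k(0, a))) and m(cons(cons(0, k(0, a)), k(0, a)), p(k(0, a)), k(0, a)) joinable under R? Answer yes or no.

yes — NF(t₁) = p(a), NF(t₂) = p(a)

Reduce t₁ = k(m(p(0), 0, k(0, a)), m(e, p(a), k(0, a))):
1. k(m(p(0), 0, k(0, a)), m(e, p(a), k(0, a)))  →  k(m(p(0), 0, a), m(e, p(a), k(0, a)))   [R4 at 1.3]
2. k(m(p(0), 0, a), m(e, p(a), k(0, a)))  →  k(0, m(e, p(a), k(0, a)))   [R6 at 1]
3. k(0, m(e, p(a), k(0, a)))  →  m(e, p(a), k(0, a))   [R4 at ε]
4. m(e, p(a), k(0, a))  →  m(e, p(a), a)   [R4 at 3]
5. m(e, p(a), a)  →  p(a)   [R6 at ε]

Reduce t₂ = m(cons(cons(0, k(0, a)), k(0, a)), p(k(0, a)), k(0, a)):
1. m(cons(cons(0, k(0, a)), k(0, a)), p(k(0, a)), k(0, a))  →  m(cons(cons(0, a), k(0, a)), p(k(0, a)), k(0, a))   [R4 at 1.1.2]
2. m(cons(cons(0, a), k(0, a)), p(k(0, a)), k(0, a))  →  m(cons(cons(0, a), a), p(k(0, a)), k(0, a))   [R4 at 1.2]
3. m(cons(cons(0, a), a), p(k(0, a)), k(0, a))  →  m(cons(cons(0, a), a), p(a), k(0, a))   [R4 at 2.1]
4. m(cons(cons(0, a), a), p(a), k(0, a))  →  m(cons(cons(0, a), a), p(a), a)   [R4 at 3]
5. m(cons(cons(0, a), a), p(a), a)  →  p(a)   [R6 at ε]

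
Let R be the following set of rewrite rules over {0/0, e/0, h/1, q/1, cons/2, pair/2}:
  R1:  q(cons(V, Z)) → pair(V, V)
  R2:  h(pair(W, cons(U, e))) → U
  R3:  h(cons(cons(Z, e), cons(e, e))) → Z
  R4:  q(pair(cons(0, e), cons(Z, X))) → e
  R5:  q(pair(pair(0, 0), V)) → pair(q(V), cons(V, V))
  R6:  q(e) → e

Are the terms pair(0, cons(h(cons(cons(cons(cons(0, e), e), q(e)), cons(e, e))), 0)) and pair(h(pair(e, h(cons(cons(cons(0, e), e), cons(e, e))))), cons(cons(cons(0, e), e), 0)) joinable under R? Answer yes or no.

Reduce t₁ = pair(0, cons(h(cons(cons(cons(cons(0, e), e), q(e)), cons(e, e))), 0)):
1. pair(0, cons(h(cons(cons(cons(cons(0, e), e), q(e)), cons(e, e))), 0))  →  pair(0, cons(h(cons(cons(cons(cons(0, e), e), e), cons(e, e))), 0))   [R6 at 2.1.1.1.2]
2. pair(0, cons(h(cons(cons(cons(cons(0, e), e), e), cons(e, e))), 0))  →  pair(0, cons(cons(cons(0, e), e), 0))   [R3 at 2.1]

Reduce t₂ = pair(h(pair(e, h(cons(cons(cons(0, e), e), cons(e, e))))), cons(cons(cons(0, e), e), 0)):
1. pair(h(pair(e, h(cons(cons(cons(0, e), e), cons(e, e))))), cons(cons(cons(0, e), e), 0))  →  pair(h(pair(e, cons(0, e))), cons(cons(cons(0, e), e), 0))   [R3 at 1.1.2]
2. pair(h(pair(e, cons(0, e))), cons(cons(cons(0, e), e), 0))  →  pair(0, cons(cons(cons(0, e), e), 0))   [R2 at 1]

yes — NF(t₁) = pair(0, cons(cons(cons(0, e), e), 0)), NF(t₂) = pair(0, cons(cons(cons(0, e), e), 0))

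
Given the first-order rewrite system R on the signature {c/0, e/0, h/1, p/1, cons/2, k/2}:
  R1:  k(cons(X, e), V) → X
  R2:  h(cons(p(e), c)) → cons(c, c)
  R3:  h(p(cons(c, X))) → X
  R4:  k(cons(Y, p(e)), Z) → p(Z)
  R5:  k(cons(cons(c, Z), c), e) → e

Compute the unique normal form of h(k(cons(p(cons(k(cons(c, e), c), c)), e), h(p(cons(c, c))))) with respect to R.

c

1. h(k(cons(p(cons(k(cons(c, e), c), c)), e), h(p(cons(c, c)))))  →  h(p(cons(k(cons(c, e), c), c)))   [R1 at 1]
2. h(p(cons(k(cons(c, e), c), c)))  →  h(p(cons(c, c)))   [R1 at 1.1.1]
3. h(p(cons(c, c)))  →  c   [R3 at ε]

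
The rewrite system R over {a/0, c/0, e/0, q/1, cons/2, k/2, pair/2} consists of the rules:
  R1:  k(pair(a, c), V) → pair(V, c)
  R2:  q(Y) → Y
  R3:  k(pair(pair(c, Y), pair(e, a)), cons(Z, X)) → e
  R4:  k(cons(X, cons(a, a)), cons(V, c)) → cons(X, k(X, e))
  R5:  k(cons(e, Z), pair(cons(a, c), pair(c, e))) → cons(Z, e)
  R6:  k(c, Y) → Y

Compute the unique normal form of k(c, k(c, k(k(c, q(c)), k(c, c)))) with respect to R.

c

1. k(c, k(c, k(k(c, q(c)), k(c, c))))  →  k(c, k(k(c, q(c)), k(c, c)))   [R6 at ε]
2. k(c, k(k(c, q(c)), k(c, c)))  →  k(k(c, q(c)), k(c, c))   [R6 at ε]
3. k(k(c, q(c)), k(c, c))  →  k(q(c), k(c, c))   [R6 at 1]
4. k(q(c), k(c, c))  →  k(c, k(c, c))   [R2 at 1]
5. k(c, k(c, c))  →  k(c, c)   [R6 at ε]
6. k(c, c)  →  c   [R6 at ε]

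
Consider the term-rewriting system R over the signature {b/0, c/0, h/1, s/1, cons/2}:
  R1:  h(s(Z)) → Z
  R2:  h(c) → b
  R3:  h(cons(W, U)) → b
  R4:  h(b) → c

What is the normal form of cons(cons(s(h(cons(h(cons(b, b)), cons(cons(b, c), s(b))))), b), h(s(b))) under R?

cons(cons(s(b), b), b)

1. cons(cons(s(h(cons(h(cons(b, b)), cons(cons(b, c), s(b))))), b), h(s(b)))  →  cons(cons(s(b), b), h(s(b)))   [R3 at 1.1.1]
2. cons(cons(s(b), b), h(s(b)))  →  cons(cons(s(b), b), b)   [R1 at 2]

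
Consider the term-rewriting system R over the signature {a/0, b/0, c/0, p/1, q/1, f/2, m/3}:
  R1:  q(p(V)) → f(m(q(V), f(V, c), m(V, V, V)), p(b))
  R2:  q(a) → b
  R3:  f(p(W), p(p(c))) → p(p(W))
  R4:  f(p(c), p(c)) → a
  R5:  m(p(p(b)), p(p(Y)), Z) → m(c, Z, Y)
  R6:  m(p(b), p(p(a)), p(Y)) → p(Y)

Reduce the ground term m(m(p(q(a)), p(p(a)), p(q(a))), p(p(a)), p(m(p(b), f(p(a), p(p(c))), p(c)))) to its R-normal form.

1. m(m(p(q(a)), p(p(a)), p(q(a))), p(p(a)), p(m(p(b), f(p(a), p(p(c))), p(c))))  →  m(m(p(b), p(p(a)), p(q(a))), p(p(a)), p(m(p(b), f(p(a), p(p(c))), p(c))))   [R2 at 1.1.1]
2. m(m(p(b), p(p(a)), p(q(a))), p(p(a)), p(m(p(b), f(p(a), p(p(c))), p(c))))  →  m(p(q(a)), p(p(a)), p(m(p(b), f(p(a), p(p(c))), p(c))))   [R6 at 1]
3. m(p(q(a)), p(p(a)), p(m(p(b), f(p(a), p(p(c))), p(c))))  →  m(p(b), p(p(a)), p(m(p(b), f(p(a), p(p(c))), p(c))))   [R2 at 1.1]
4. m(p(b), p(p(a)), p(m(p(b), f(p(a), p(p(c))), p(c))))  →  p(m(p(b), f(p(a), p(p(c))), p(c)))   [R6 at ε]
5. p(m(p(b), f(p(a), p(p(c))), p(c)))  →  p(m(p(b), p(p(a)), p(c)))   [R3 at 1.2]
6. p(m(p(b), p(p(a)), p(c)))  →  p(p(c))   [R6 at 1]

p(p(c))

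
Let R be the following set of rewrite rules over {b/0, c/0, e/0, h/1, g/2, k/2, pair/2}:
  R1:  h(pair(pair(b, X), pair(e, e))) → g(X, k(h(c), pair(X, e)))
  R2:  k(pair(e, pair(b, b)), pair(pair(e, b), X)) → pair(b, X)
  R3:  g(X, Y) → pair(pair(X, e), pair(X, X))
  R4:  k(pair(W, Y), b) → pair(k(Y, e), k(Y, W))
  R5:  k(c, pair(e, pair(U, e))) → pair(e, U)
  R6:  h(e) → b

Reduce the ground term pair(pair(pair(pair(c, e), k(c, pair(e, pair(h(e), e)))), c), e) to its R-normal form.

pair(pair(pair(pair(c, e), pair(e, b)), c), e)

1. pair(pair(pair(pair(c, e), k(c, pair(e, pair(h(e), e)))), c), e)  →  pair(pair(pair(pair(c, e), pair(e, h(e))), c), e)   [R5 at 1.1.2]
2. pair(pair(pair(pair(c, e), pair(e, h(e))), c), e)  →  pair(pair(pair(pair(c, e), pair(e, b)), c), e)   [R6 at 1.1.2.2]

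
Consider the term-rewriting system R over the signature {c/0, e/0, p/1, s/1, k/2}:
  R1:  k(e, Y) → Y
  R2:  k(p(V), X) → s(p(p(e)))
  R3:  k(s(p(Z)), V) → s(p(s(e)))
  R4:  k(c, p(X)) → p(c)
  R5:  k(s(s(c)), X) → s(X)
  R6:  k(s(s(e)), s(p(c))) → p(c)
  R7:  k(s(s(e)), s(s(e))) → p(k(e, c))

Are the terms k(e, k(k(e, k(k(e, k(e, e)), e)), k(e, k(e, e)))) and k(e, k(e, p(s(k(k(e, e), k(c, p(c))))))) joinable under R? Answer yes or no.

Reduce t₁ = k(e, k(k(e, k(k(e, k(e, e)), e)), k(e, k(e, e)))):
1. k(e, k(k(e, k(k(e, k(e, e)), e)), k(e, k(e, e))))  →  k(k(e, k(k(e, k(e, e)), e)), k(e, k(e, e)))   [R1 at ε]
2. k(k(e, k(k(e, k(e, e)), e)), k(e, k(e, e)))  →  k(k(k(e, k(e, e)), e), k(e, k(e, e)))   [R1 at 1]
3. k(k(k(e, k(e, e)), e), k(e, k(e, e)))  →  k(k(k(e, e), e), k(e, k(e, e)))   [R1 at 1.1]
4. k(k(k(e, e), e), k(e, k(e, e)))  →  k(k(e, e), k(e, k(e, e)))   [R1 at 1.1]
5. k(k(e, e), k(e, k(e, e)))  →  k(e, k(e, k(e, e)))   [R1 at 1]
6. k(e, k(e, k(e, e)))  →  k(e, k(e, e))   [R1 at ε]
7. k(e, k(e, e))  →  k(e, e)   [R1 at ε]
8. k(e, e)  →  e   [R1 at ε]

Reduce t₂ = k(e, k(e, p(s(k(k(e, e), k(c, p(c))))))):
1. k(e, k(e, p(s(k(k(e, e), k(c, p(c)))))))  →  k(e, p(s(k(k(e, e), k(c, p(c))))))   [R1 at ε]
2. k(e, p(s(k(k(e, e), k(c, p(c))))))  →  p(s(k(k(e, e), k(c, p(c)))))   [R1 at ε]
3. p(s(k(k(e, e), k(c, p(c)))))  →  p(s(k(e, k(c, p(c)))))   [R1 at 1.1.1]
4. p(s(k(e, k(c, p(c)))))  →  p(s(k(c, p(c))))   [R1 at 1.1]
5. p(s(k(c, p(c))))  →  p(s(p(c)))   [R4 at 1.1]

no — NF(t₁) = e, NF(t₂) = p(s(p(c)))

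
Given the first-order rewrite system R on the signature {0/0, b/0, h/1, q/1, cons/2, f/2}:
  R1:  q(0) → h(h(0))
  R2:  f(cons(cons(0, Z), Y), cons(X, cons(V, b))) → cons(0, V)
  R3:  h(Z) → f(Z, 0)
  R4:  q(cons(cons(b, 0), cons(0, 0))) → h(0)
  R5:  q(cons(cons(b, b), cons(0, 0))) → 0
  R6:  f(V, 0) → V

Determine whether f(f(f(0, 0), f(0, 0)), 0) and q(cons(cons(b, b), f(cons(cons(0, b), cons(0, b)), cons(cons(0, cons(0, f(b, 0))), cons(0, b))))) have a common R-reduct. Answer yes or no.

yes — NF(t₁) = 0, NF(t₂) = 0

Reduce t₁ = f(f(f(0, 0), f(0, 0)), 0):
1. f(f(f(0, 0), f(0, 0)), 0)  →  f(f(0, 0), f(0, 0))   [R6 at ε]
2. f(f(0, 0), f(0, 0))  →  f(0, f(0, 0))   [R6 at 1]
3. f(0, f(0, 0))  →  f(0, 0)   [R6 at 2]
4. f(0, 0)  →  0   [R6 at ε]

Reduce t₂ = q(cons(cons(b, b), f(cons(cons(0, b), cons(0, b)), cons(cons(0, cons(0, f(b, 0))), cons(0, b))))):
1. q(cons(cons(b, b), f(cons(cons(0, b), cons(0, b)), cons(cons(0, cons(0, f(b, 0))), cons(0, b)))))  →  q(cons(cons(b, b), cons(0, 0)))   [R2 at 1.2]
2. q(cons(cons(b, b), cons(0, 0)))  →  0   [R5 at ε]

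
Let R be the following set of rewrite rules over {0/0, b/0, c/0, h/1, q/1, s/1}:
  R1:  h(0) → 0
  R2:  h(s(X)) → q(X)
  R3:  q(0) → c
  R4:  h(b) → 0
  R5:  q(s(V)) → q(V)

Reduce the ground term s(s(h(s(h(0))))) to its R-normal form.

s(s(c))

1. s(s(h(s(h(0)))))  →  s(s(q(h(0))))   [R2 at 1.1]
2. s(s(q(h(0))))  →  s(s(q(0)))   [R1 at 1.1.1]
3. s(s(q(0)))  →  s(s(c))   [R3 at 1.1]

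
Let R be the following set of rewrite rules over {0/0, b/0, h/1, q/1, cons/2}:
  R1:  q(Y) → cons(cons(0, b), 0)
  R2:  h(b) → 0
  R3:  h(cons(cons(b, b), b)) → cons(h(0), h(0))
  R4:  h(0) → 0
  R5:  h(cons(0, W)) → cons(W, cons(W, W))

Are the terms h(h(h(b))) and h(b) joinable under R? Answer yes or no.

yes — NF(t₁) = 0, NF(t₂) = 0

Reduce t₁ = h(h(h(b))):
1. h(h(h(b)))  →  h(h(0))   [R2 at 1.1]
2. h(h(0))  →  h(0)   [R4 at 1]
3. h(0)  →  0   [R4 at ε]

Reduce t₂ = h(b):
1. h(b)  →  0   [R2 at ε]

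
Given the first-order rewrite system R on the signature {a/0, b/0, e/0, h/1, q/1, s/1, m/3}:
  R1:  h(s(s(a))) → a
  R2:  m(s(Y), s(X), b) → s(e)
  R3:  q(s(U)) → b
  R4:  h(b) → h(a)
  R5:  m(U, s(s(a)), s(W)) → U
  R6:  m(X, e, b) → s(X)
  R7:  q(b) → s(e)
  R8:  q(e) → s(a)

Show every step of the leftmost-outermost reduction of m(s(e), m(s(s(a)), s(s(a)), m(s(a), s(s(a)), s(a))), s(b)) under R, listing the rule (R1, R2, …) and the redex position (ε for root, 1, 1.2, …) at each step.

s(e)

1. m(s(e), m(s(s(a)), s(s(a)), m(s(a), s(s(a)), s(a))), s(b))  →  m(s(e), m(s(s(a)), s(s(a)), s(a)), s(b))   [R5 at 2.3]
2. m(s(e), m(s(s(a)), s(s(a)), s(a)), s(b))  →  m(s(e), s(s(a)), s(b))   [R5 at 2]
3. m(s(e), s(s(a)), s(b))  →  s(e)   [R5 at ε]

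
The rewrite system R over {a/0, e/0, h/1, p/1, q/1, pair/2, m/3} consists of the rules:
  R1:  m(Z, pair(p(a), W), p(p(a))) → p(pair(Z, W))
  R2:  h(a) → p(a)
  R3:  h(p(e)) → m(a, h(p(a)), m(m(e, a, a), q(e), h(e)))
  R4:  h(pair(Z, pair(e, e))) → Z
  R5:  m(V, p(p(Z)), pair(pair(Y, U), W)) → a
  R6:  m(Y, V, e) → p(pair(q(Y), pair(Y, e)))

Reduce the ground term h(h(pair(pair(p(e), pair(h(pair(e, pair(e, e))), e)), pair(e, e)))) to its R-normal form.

1. h(h(pair(pair(p(e), pair(h(pair(e, pair(e, e))), e)), pair(e, e))))  →  h(pair(p(e), pair(h(pair(e, pair(e, e))), e)))   [R4 at 1]
2. h(pair(p(e), pair(h(pair(e, pair(e, e))), e)))  →  h(pair(p(e), pair(e, e)))   [R4 at 1.2.1]
3. h(pair(p(e), pair(e, e)))  →  p(e)   [R4 at ε]

p(e)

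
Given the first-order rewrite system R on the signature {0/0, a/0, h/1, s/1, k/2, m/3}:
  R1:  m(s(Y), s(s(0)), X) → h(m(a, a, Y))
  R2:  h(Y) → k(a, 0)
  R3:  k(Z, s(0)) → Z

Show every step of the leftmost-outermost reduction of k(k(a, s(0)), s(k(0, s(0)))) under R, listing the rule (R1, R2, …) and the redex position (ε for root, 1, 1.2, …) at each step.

a

1. k(k(a, s(0)), s(k(0, s(0))))  →  k(a, s(k(0, s(0))))   [R3 at 1]
2. k(a, s(k(0, s(0))))  →  k(a, s(0))   [R3 at 2.1]
3. k(a, s(0))  →  a   [R3 at ε]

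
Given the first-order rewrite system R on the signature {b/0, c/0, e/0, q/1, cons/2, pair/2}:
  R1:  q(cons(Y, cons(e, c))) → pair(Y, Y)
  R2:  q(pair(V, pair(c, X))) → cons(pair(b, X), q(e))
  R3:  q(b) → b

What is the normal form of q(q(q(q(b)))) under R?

b

1. q(q(q(q(b))))  →  q(q(q(b)))   [R3 at 1.1.1]
2. q(q(q(b)))  →  q(q(b))   [R3 at 1.1]
3. q(q(b))  →  q(b)   [R3 at 1]
4. q(b)  →  b   [R3 at ε]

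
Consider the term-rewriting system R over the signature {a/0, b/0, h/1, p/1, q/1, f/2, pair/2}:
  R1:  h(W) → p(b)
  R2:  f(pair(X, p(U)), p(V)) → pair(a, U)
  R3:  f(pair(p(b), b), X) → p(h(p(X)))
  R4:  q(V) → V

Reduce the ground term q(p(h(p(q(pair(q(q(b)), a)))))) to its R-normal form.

p(p(b))

1. q(p(h(p(q(pair(q(q(b)), a))))))  →  p(h(p(q(pair(q(q(b)), a)))))   [R4 at ε]
2. p(h(p(q(pair(q(q(b)), a)))))  →  p(p(b))   [R1 at 1]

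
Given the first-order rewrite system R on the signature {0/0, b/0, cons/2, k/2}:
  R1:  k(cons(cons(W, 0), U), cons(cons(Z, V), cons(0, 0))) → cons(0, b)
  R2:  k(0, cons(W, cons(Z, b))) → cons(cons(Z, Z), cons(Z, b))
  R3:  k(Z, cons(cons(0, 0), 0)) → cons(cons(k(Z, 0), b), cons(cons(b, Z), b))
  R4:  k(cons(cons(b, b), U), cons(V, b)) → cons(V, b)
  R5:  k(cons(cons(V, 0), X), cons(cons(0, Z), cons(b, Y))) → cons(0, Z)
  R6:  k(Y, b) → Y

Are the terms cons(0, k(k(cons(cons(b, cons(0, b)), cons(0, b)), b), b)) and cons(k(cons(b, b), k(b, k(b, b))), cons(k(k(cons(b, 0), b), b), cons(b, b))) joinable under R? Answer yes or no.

Reduce t₁ = cons(0, k(k(cons(cons(b, cons(0, b)), cons(0, b)), b), b)):
1. cons(0, k(k(cons(cons(b, cons(0, b)), cons(0, b)), b), b))  →  cons(0, k(cons(cons(b, cons(0, b)), cons(0, b)), b))   [R6 at 2]
2. cons(0, k(cons(cons(b, cons(0, b)), cons(0, b)), b))  →  cons(0, cons(cons(b, cons(0, b)), cons(0, b)))   [R6 at 2]

Reduce t₂ = cons(k(cons(b, b), k(b, k(b, b))), cons(k(k(cons(b, 0), b), b), cons(b, b))):
1. cons(k(cons(b, b), k(b, k(b, b))), cons(k(k(cons(b, 0), b), b), cons(b, b)))  →  cons(k(cons(b, b), k(b, b)), cons(k(k(cons(b, 0), b), b), cons(b, b)))   [R6 at 1.2.2]
2. cons(k(cons(b, b), k(b, b)), cons(k(k(cons(b, 0), b), b), cons(b, b)))  →  cons(k(cons(b, b), b), cons(k(k(cons(b, 0), b), b), cons(b, b)))   [R6 at 1.2]
3. cons(k(cons(b, b), b), cons(k(k(cons(b, 0), b), b), cons(b, b)))  →  cons(cons(b, b), cons(k(k(cons(b, 0), b), b), cons(b, b)))   [R6 at 1]
4. cons(cons(b, b), cons(k(k(cons(b, 0), b), b), cons(b, b)))  →  cons(cons(b, b), cons(k(cons(b, 0), b), cons(b, b)))   [R6 at 2.1]
5. cons(cons(b, b), cons(k(cons(b, 0), b), cons(b, b)))  →  cons(cons(b, b), cons(cons(b, 0), cons(b, b)))   [R6 at 2.1]

no — NF(t₁) = cons(0, cons(cons(b, cons(0, b)), cons(0, b))), NF(t₂) = cons(cons(b, b), cons(cons(b, 0), cons(b, b)))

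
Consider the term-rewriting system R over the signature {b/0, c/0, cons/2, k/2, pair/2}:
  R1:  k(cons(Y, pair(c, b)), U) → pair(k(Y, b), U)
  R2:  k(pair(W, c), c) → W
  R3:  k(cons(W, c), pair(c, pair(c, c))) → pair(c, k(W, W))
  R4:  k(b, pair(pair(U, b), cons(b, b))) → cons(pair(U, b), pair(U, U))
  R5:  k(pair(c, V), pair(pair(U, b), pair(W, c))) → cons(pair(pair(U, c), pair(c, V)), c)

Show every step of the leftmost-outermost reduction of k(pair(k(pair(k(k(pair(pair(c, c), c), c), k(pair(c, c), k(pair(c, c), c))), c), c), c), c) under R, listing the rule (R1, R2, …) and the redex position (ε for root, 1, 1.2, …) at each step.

1. k(pair(k(pair(k(k(pair(pair(c, c), c), c), k(pair(c, c), k(pair(c, c), c))), c), c), c), c)  →  k(pair(k(k(pair(pair(c, c), c), c), k(pair(c, c), k(pair(c, c), c))), c), c)   [R2 at ε]
2. k(pair(k(k(pair(pair(c, c), c), c), k(pair(c, c), k(pair(c, c), c))), c), c)  →  k(k(pair(pair(c, c), c), c), k(pair(c, c), k(pair(c, c), c)))   [R2 at ε]
3. k(k(pair(pair(c, c), c), c), k(pair(c, c), k(pair(c, c), c)))  →  k(pair(c, c), k(pair(c, c), k(pair(c, c), c)))   [R2 at 1]
4. k(pair(c, c), k(pair(c, c), k(pair(c, c), c)))  →  k(pair(c, c), k(pair(c, c), c))   [R2 at 2.2]
5. k(pair(c, c), k(pair(c, c), c))  →  k(pair(c, c), c)   [R2 at 2]
6. k(pair(c, c), c)  →  c   [R2 at ε]

c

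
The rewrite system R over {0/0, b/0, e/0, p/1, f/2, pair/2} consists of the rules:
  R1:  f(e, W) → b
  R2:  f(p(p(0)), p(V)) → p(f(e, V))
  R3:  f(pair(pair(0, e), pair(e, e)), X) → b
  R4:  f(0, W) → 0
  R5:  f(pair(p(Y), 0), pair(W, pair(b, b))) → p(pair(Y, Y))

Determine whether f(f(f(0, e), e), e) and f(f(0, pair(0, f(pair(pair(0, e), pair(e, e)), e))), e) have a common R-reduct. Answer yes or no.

Reduce t₁ = f(f(f(0, e), e), e):
1. f(f(f(0, e), e), e)  →  f(f(0, e), e)   [R4 at 1.1]
2. f(f(0, e), e)  →  f(0, e)   [R4 at 1]
3. f(0, e)  →  0   [R4 at ε]

Reduce t₂ = f(f(0, pair(0, f(pair(pair(0, e), pair(e, e)), e))), e):
1. f(f(0, pair(0, f(pair(pair(0, e), pair(e, e)), e))), e)  →  f(0, e)   [R4 at 1]
2. f(0, e)  →  0   [R4 at ε]

yes — NF(t₁) = 0, NF(t₂) = 0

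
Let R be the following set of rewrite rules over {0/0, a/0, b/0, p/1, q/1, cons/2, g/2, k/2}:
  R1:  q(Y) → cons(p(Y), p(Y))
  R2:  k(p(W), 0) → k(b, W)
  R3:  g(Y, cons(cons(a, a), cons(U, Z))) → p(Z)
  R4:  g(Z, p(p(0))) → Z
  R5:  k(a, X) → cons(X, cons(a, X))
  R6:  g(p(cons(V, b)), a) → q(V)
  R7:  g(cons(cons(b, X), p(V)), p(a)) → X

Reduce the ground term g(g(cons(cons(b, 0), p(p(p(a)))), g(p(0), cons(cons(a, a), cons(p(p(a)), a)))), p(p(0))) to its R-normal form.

1. g(g(cons(cons(b, 0), p(p(p(a)))), g(p(0), cons(cons(a, a), cons(p(p(a)), a)))), p(p(0)))  →  g(cons(cons(b, 0), p(p(p(a)))), g(p(0), cons(cons(a, a), cons(p(p(a)), a))))   [R4 at ε]
2. g(cons(cons(b, 0), p(p(p(a)))), g(p(0), cons(cons(a, a), cons(p(p(a)), a))))  →  g(cons(cons(b, 0), p(p(p(a)))), p(a))   [R3 at 2]
3. g(cons(cons(b, 0), p(p(p(a)))), p(a))  →  0   [R7 at ε]

0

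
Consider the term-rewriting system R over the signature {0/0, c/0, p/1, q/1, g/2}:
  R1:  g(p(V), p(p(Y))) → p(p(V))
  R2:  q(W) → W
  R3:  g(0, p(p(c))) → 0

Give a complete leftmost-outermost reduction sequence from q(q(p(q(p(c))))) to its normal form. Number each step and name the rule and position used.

1. q(q(p(q(p(c)))))  →  q(p(q(p(c))))   [R2 at ε]
2. q(p(q(p(c))))  →  p(q(p(c)))   [R2 at ε]
3. p(q(p(c)))  →  p(p(c))   [R2 at 1]

p(p(c))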